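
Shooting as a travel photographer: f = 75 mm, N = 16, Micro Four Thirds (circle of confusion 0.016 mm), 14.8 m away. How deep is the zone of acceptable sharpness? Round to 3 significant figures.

Hyperfocal distance H = f²/(N·c) + f = 75²/(16 × 0.016) + 75 = 5625/0.256 + 75 ≈ 22047.7 mm ≈ 22.05 m.
Near limit Dn = s·(H − f)/(H + s − 2f) = 14800 × (22047.7 − 75) / (22047.7 + 14800 − 2 × 75) = 14800 × 21972.7 / 36697.7 ≈ 8861 mm.
Far limit Df = s·(H − f)/(H − s) = 14800 × (22047.7 − 75) / (22047.7 − 14800) = 14800 × 21972.7 / 7247.7 ≈ 44869 mm.
Depth of field = Df − Dn = 44869 − 8861 ≈ 36008 mm ≈ 36.0 m.

36.0 m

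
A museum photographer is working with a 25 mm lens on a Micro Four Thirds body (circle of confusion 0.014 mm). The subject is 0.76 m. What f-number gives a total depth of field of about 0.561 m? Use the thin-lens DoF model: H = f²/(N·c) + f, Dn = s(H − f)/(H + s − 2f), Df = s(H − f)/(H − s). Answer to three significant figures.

Write h = H − f = f²/(N·c). The thin-lens limits are Dn = s·h/(h + (s−f)) and Df = s·h/(h − (s−f)), so DoF = Df − Dn = 2·s·(s−f)·h / (h² − (s−f)²).
That is a quadratic in h: DoF·h² − 2·s·(s−f)·h − DoF·(s−f)² = 0 ⇒ h = (s−f)·(s + √(s² + DoF²)) / DoF = 735 × (760 + √(760² + 561²)) / 561 = 735 × (760 + 944.627) / 561 ≈ 2233.3 mm.
Then N = f²/(c·h) = 25² / (0.014 × 2233.3) = 625 / 31.267 ≈ 20.

f/20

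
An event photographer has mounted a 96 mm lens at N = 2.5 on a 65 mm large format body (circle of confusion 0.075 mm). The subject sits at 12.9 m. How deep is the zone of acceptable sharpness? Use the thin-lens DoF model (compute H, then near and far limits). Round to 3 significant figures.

Hyperfocal distance H = f²/(N·c) + f = 96²/(2.5 × 0.075) + 96 = 9216/0.1875 + 96 ≈ 49248.0 mm ≈ 49.25 m.
Near limit Dn = s·(H − f)/(H + s − 2f) = 12900 × (49248.0 − 96) / (49248.0 + 12900 − 2 × 96) = 12900 × 49152.0 / 61956.0 ≈ 10234.0 mm.
Far limit Df = s·(H − f)/(H − s) = 12900 × (49248.0 − 96) / (49248.0 − 12900) = 12900 × 49152.0 / 36348.0 ≈ 17444.2 mm.
Depth of field = Df − Dn = 17444.2 − 10234.0 ≈ 7210.2 mm ≈ 7.21 m.

7.21 m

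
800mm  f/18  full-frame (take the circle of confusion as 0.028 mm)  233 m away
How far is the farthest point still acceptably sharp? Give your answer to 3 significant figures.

Hyperfocal distance H = f²/(N·c) + f = 800²/(18 × 0.028) + 800 = 640000/0.504 + 800 ≈ 1270641.3 mm ≈ 1271 m.
Far limit Df = s·(H − f)/(H − s) = 233000 × (1270641.3 − 800) / (1270641.3 − 233000) = 233000 × 1269841.3 / 1037641.3 ≈ 285140 mm ≈ 285 m.

285 m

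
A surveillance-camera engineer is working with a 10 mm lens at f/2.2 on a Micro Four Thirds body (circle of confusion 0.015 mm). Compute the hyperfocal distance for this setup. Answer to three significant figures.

Hyperfocal distance H = f²/(N·c) + f = 10²/(2.2 × 0.015) + 10 = 100/0.033 + 10 ≈ 3040.3 mm ≈ 3.04 m.

3.04 m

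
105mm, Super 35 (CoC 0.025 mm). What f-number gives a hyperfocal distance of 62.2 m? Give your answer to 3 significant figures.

f/7.10

Rearrange H = f²/(N·c) + f for N: N = f² / ((H − f)·c).
N = 105² / ((62200 − 105) × 0.025) = 11025 / 1552 ≈ 7.10.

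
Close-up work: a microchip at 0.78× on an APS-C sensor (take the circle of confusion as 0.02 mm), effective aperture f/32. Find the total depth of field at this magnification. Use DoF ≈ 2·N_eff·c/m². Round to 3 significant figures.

At magnification m, DoF ≈ 2·N_eff·c/m² = 2 × 32 × 0.02 / 0.78² = 1.28 / 0.6084 ≈ 2.1 mm.

2.10 mm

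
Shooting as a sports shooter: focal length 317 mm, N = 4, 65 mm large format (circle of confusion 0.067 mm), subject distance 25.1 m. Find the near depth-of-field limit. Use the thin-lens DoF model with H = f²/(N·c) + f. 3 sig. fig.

23.5 m

Hyperfocal distance H = f²/(N·c) + f = 317²/(4 × 0.067) + 317 = 100489/0.268 + 317 ≈ 375276.0 mm ≈ 375.3 m.
Near limit Dn = s·(H − f)/(H + s − 2f) = 25100 × (375276.0 − 317) / (375276.0 + 25100 − 2 × 317) = 25100 × 374959.0 / 399742.0 ≈ 23544 mm ≈ 23.5 m.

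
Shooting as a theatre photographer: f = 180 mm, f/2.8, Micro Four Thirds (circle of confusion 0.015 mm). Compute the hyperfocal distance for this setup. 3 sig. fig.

772 m

Hyperfocal distance H = f²/(N·c) + f = 180²/(2.8 × 0.015) + 180 = 32400/0.042 + 180 ≈ 771608.6 mm ≈ 772 m.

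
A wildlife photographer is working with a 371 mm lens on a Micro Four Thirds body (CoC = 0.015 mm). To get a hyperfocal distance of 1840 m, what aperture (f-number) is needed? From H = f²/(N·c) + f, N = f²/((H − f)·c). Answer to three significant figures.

f/4.99

Rearrange H = f²/(N·c) + f for N: N = f² / ((H − f)·c).
N = 371² / ((1840000 − 371) × 0.015) = 137641 / 27594 ≈ 4.99.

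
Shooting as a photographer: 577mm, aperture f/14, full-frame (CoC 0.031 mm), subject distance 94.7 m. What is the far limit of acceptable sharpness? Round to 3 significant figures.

108 m

Hyperfocal distance H = f²/(N·c) + f = 577²/(14 × 0.031) + 577 = 332929/0.434 + 577 ≈ 767694.5 mm ≈ 767.7 m.
Far limit Df = s·(H − f)/(H − s) = 94700 × (767694.5 − 577) / (767694.5 − 94700) = 94700 × 767117.5 / 672994.5 ≈ 107944 mm ≈ 108 m.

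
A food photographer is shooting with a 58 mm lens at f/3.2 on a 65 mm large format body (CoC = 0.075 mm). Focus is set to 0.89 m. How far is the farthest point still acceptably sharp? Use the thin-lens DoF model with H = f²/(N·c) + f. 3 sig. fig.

0.946 m

Hyperfocal distance H = f²/(N·c) + f = 58²/(3.2 × 0.075) + 58 = 3364/0.24 + 58 ≈ 14074.7 mm ≈ 14.07 m.
Far limit Df = s·(H − f)/(H − s) = 890 × (14074.7 − 58) / (14074.7 − 890) = 890 × 14016.7 / 13184.7 ≈ 946.16 mm ≈ 0.946 m.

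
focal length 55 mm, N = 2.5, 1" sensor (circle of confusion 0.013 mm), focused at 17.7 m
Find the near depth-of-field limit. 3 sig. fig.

14.9 m

Hyperfocal distance H = f²/(N·c) + f = 55²/(2.5 × 0.013) + 55 = 3025/0.0325 + 55 ≈ 93131.9 mm ≈ 93.13 m.
Near limit Dn = s·(H − f)/(H + s − 2f) = 17700 × (93131.9 − 55) / (93131.9 + 17700 − 2 × 55) = 17700 × 93076.9 / 110721.9 ≈ 14879 mm ≈ 14.9 m.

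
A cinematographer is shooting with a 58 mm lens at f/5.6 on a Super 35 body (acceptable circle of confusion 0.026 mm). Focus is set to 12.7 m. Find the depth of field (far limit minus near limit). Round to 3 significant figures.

Hyperfocal distance H = f²/(N·c) + f = 58²/(5.6 × 0.026) + 58 = 3364/0.1456 + 58 ≈ 23162.4 mm ≈ 23.16 m.
Near limit Dn = s·(H − f)/(H + s − 2f) = 12700 × (23162.4 − 58) / (23162.4 + 12700 − 2 × 58) = 12700 × 23104.4 / 35746.4 ≈ 8209 mm.
Far limit Df = s·(H − f)/(H − s) = 12700 × (23162.4 − 58) / (23162.4 − 12700) = 12700 × 23104.4 / 10462.4 ≈ 28046 mm.
Depth of field = Df − Dn = 28046 − 8209 ≈ 19837 mm ≈ 19.8 m.

19.8 m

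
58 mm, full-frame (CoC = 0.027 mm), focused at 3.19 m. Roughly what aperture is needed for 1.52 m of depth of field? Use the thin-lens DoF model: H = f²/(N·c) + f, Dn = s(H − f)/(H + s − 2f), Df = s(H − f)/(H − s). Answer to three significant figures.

f/8.99

Write h = H − f = f²/(N·c). The thin-lens limits are Dn = s·h/(h + (s−f)) and Df = s·h/(h − (s−f)), so DoF = Df − Dn = 2·s·(s−f)·h / (h² − (s−f)²).
That is a quadratic in h: DoF·h² − 2·s·(s−f)·h − DoF·(s−f)² = 0 ⇒ h = (s−f)·(s + √(s² + DoF²)) / DoF = 3132 × (3190 + √(3190² + 1520²)) / 1520 = 3132 × (3190 + 3533.62) / 1520 ≈ 13854 mm.
Then N = f²/(c·h) = 58² / (0.027 × 13854) = 3364 / 374.06 ≈ 8.99.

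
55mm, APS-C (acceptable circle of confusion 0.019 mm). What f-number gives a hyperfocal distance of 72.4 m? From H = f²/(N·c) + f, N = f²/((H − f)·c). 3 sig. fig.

Rearrange H = f²/(N·c) + f for N: N = f² / ((H − f)·c).
N = 55² / ((72400 − 55) × 0.019) = 3025 / 1375 ≈ 2.20.

f/2.20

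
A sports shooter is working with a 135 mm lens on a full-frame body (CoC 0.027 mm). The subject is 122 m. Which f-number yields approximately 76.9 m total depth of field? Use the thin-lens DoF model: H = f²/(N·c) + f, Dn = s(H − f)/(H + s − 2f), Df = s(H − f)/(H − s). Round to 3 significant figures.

Write h = H − f = f²/(N·c). The thin-lens limits are Dn = s·h/(h + (s−f)) and Df = s·h/(h − (s−f)), so DoF = Df − Dn = 2·s·(s−f)·h / (h² − (s−f)²).
That is a quadratic in h: DoF·h² − 2·s·(s−f)·h − DoF·(s−f)² = 0 ⇒ h = (s−f)·(s + √(s² + DoF²)) / DoF = 121865 × (122000 + √(122000² + 76900²)) / 76900 = 121865 × (122000 + 144214) / 76900 ≈ 421874 mm.
Then N = f²/(c·h) = 135² / (0.027 × 421874) = 18225 / 11391 ≈ 1.60.

f/1.60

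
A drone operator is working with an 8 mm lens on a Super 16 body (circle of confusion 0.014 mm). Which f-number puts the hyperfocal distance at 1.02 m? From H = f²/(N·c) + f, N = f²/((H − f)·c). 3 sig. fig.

Rearrange H = f²/(N·c) + f for N: N = f² / ((H − f)·c).
N = 8² / ((1020 − 8) × 0.014) = 64 / 14.17 ≈ 4.52.

f/4.52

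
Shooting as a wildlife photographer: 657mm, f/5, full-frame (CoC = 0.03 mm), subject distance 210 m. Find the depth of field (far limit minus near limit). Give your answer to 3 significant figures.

30.7 m

Hyperfocal distance H = f²/(N·c) + f = 657²/(5 × 0.03) + 657 = 431649/0.15 + 657 ≈ 2878317.0 mm ≈ 2878 m.
Near limit Dn = s·(H − f)/(H + s − 2f) = 210000 × (2878317.0 − 657) / (2878317.0 + 210000 − 2 × 657) = 210000 × 2877660.0 / 3087003.0 ≈ 195759 mm.
Far limit Df = s·(H − f)/(H − s) = 210000 × (2878317.0 − 657) / (2878317.0 − 210000) = 210000 × 2877660.0 / 2668317.0 ≈ 226476 mm.
Depth of field = Df − Dn = 226476 − 195759 ≈ 30717 mm ≈ 30.7 m.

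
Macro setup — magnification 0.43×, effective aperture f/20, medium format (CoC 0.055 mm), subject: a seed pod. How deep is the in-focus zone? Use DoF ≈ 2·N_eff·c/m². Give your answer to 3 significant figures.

At magnification m, DoF ≈ 2·N_eff·c/m² = 2 × 20 × 0.055 / 0.43² = 2.2 / 0.1849 ≈ 11.9 mm.

11.9 mm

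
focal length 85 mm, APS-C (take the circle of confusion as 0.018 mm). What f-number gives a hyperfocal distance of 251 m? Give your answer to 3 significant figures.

f/1.60

Rearrange H = f²/(N·c) + f for N: N = f² / ((H − f)·c).
N = 85² / ((251000 − 85) × 0.018) = 7225 / 4516 ≈ 1.60.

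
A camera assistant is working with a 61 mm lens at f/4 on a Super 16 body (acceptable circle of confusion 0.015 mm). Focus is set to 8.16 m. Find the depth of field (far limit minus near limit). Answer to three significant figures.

2.17 m

Hyperfocal distance H = f²/(N·c) + f = 61²/(4 × 0.015) + 61 = 3721/0.06 + 61 ≈ 62077.7 mm ≈ 62.08 m.
Near limit Dn = s·(H − f)/(H + s − 2f) = 8160 × (62077.7 − 61) / (62077.7 + 8160 − 2 × 61) = 8160 × 62016.7 / 70115.7 ≈ 7217.4 mm.
Far limit Df = s·(H − f)/(H − s) = 8160 × (62077.7 − 61) / (62077.7 − 8160) = 8160 × 62016.7 / 53917.7 ≈ 9385.7 mm.
Depth of field = Df − Dn = 9385.7 − 7217.4 ≈ 2168.3 mm ≈ 2.17 m.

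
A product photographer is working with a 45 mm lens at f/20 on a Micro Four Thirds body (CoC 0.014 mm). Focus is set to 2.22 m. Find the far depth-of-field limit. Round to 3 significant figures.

Hyperfocal distance H = f²/(N·c) + f = 45²/(20 × 0.014) + 45 = 2025/0.28 + 45 ≈ 7277.1 mm ≈ 7.277 m.
Far limit Df = s·(H − f)/(H − s) = 2220 × (7277.1 − 45) / (7277.1 − 2220) = 2220 × 7232.1 / 5057.1 ≈ 3174.8 mm ≈ 3.17 m.

3.17 m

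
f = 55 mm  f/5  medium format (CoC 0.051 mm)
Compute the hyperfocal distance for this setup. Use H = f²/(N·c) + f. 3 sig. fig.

11.9 m

Hyperfocal distance H = f²/(N·c) + f = 55²/(5 × 0.051) + 55 = 3025/0.255 + 55 ≈ 11917.7 mm ≈ 11.9 m.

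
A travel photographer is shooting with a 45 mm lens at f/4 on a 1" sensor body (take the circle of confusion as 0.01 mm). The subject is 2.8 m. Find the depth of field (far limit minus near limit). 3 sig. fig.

306 mm

Hyperfocal distance H = f²/(N·c) + f = 45²/(4 × 0.01) + 45 = 2025/0.04 + 45 ≈ 50670.0 mm ≈ 50.67 m.
Near limit Dn = s·(H − f)/(H + s − 2f) = 2800 × (50670.0 − 45) / (50670.0 + 2800 − 2 × 45) = 2800 × 50625.0 / 53380.0 ≈ 2655.49 mm.
Far limit Df = s·(H − f)/(H − s) = 2800 × (50670.0 − 45) / (50670.0 − 2800) = 2800 × 50625.0 / 47870.0 ≈ 2961.14 mm.
Depth of field = Df − Dn = 2961.14 − 2655.49 ≈ 305.65 mm.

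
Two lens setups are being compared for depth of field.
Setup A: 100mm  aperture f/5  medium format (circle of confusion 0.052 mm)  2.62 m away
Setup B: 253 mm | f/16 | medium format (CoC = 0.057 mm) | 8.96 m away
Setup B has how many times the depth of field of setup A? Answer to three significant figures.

6.55

Setup A: H = 100²/(5×0.052) + 100 ≈ 38561.5 mm; DoF = Df − Dn = 2803.70 − 2458.89 ≈ 344.81 mm.
Setup B: H = 253²/(16×0.057) + 253 ≈ 70438.3 mm; DoF = Df − Dn = 10229.0 − 7971.1 ≈ 2257.9 mm.
Ratio = 2257.9 / 344.81 ≈ 6.55.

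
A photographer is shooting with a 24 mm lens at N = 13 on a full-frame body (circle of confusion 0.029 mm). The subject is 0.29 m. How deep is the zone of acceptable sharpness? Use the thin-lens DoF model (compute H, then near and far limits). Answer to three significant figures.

104 mm

Hyperfocal distance H = f²/(N·c) + f = 24²/(13 × 0.029) + 24 = 576/0.377 + 24 ≈ 1551.9 mm ≈ 1.552 m.
Near limit Dn = s·(H − f)/(H + s − 2f) = 290 × (1551.9 − 24) / (1551.9 + 290 − 2 × 24) = 290 × 1527.9 / 1793.9 ≈ 247.00 mm.
Far limit Df = s·(H − f)/(H − s) = 290 × (1551.9 − 24) / (1551.9 − 290) = 290 × 1527.9 / 1261.9 ≈ 351.13 mm.
Depth of field = Df − Dn = 351.13 − 247.00 ≈ 104.13 mm.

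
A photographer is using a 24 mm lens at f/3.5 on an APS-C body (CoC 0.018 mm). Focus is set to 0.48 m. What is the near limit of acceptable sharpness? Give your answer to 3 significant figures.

457 mm

Hyperfocal distance H = f²/(N·c) + f = 24²/(3.5 × 0.018) + 24 = 576/0.063 + 24 ≈ 9166.9 mm ≈ 9.167 m.
Near limit Dn = s·(H − f)/(H + s − 2f) = 480 × (9166.9 − 24) / (9166.9 + 480 − 2 × 24) = 480 × 9142.9 / 9598.9 ≈ 457.20 mm.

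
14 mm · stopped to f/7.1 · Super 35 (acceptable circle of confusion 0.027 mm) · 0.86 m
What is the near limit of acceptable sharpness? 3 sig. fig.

Hyperfocal distance H = f²/(N·c) + f = 14²/(7.1 × 0.027) + 14 = 196/0.1917 + 14 ≈ 1036.4 mm ≈ 1.036 m.
Near limit Dn = s·(H − f)/(H + s − 2f) = 860 × (1036.4 − 14) / (1036.4 + 860 − 2 × 14) = 860 × 1022.4 / 1868.4 ≈ 470.60 mm.

471 mm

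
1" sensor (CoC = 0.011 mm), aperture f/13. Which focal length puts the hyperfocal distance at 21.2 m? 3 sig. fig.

55.0 mm

From H = f²/(N·c) + f, with f ≪ H: f ≈ √(H·N·c) = √(21200 × 13 × 0.011) = √3031.6 ≈ 55.06 mm.
Exact: f² + N·c·f − N·c·H = 0 ⇒ f = (−N·c + √((N·c)² + 4·N·c·H))/2 = (−0.143 + √12126)/2 ≈ 54.989 mm ≈ 55.0 mm.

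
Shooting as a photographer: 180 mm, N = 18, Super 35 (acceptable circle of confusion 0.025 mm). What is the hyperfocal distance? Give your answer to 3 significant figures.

72.2 m

Hyperfocal distance H = f²/(N·c) + f = 180²/(18 × 0.025) + 180 = 32400/0.45 + 180 ≈ 72180.0 mm ≈ 72.2 m.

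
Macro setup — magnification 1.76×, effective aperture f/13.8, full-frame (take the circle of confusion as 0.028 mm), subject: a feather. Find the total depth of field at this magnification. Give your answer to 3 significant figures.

0.249 mm

At magnification m, DoF ≈ 2·N_eff·c/m² = 2 × 13.8 × 0.028 / 1.76² = 0.7728 / 3.098 ≈ 0.249 mm.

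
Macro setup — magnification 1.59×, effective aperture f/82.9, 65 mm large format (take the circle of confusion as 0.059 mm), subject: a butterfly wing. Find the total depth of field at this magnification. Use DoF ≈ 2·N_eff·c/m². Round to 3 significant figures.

3.87 mm

At magnification m, DoF ≈ 2·N_eff·c/m² = 2 × 82.9 × 0.059 / 1.59² = 9.782 / 2.528 ≈ 3.87 mm.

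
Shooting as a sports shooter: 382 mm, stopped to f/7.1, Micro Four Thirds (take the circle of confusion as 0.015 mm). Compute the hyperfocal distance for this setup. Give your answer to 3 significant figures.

Hyperfocal distance H = f²/(N·c) + f = 382²/(7.1 × 0.015) + 382 = 145924/0.1065 + 382 ≈ 1370560.4 mm ≈ 1370 m.

1370 m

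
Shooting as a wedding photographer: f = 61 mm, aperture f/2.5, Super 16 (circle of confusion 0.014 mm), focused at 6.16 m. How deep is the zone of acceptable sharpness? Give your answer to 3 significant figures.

Hyperfocal distance H = f²/(N·c) + f = 61²/(2.5 × 0.014) + 61 = 3721/0.035 + 61 ≈ 106375.3 mm ≈ 106.4 m.
Near limit Dn = s·(H − f)/(H + s − 2f) = 6160 × (106375.3 − 61) / (106375.3 + 6160 − 2 × 61) = 6160 × 106314.3 / 112413.3 ≈ 5825.79 mm.
Far limit Df = s·(H − f)/(H − s) = 6160 × (106375.3 − 61) / (106375.3 − 6160) = 6160 × 106314.3 / 100215.3 ≈ 6534.89 mm.
Depth of field = Df − Dn = 6534.89 − 5825.79 ≈ 709.10 mm ≈ 0.709 m.

0.709 m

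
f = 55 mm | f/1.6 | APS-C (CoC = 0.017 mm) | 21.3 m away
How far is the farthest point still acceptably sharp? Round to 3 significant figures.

Hyperfocal distance H = f²/(N·c) + f = 55²/(1.6 × 0.017) + 55 = 3025/0.0272 + 55 ≈ 111268.2 mm ≈ 111.3 m.
Far limit Df = s·(H − f)/(H − s) = 21300 × (111268.2 − 55) / (111268.2 − 21300) = 21300 × 111213.2 / 89968.2 ≈ 26330 mm ≈ 26.3 m.

26.3 m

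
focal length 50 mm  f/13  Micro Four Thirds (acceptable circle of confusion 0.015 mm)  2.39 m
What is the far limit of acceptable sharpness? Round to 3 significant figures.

2.92 m

Hyperfocal distance H = f²/(N·c) + f = 50²/(13 × 0.015) + 50 = 2500/0.195 + 50 ≈ 12870.5 mm ≈ 12.87 m.
Far limit Df = s·(H − f)/(H − s) = 2390 × (12870.5 − 50) / (12870.5 − 2390) = 2390 × 12820.5 / 10480.5 ≈ 2923.6 mm ≈ 2.92 m.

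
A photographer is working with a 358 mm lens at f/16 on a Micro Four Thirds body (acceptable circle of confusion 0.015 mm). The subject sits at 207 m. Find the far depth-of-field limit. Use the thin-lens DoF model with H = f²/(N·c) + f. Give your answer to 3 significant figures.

338 m

Hyperfocal distance H = f²/(N·c) + f = 358²/(16 × 0.015) + 358 = 128164/0.24 + 358 ≈ 534374.7 mm ≈ 534.4 m.
Far limit Df = s·(H − f)/(H − s) = 207000 × (534374.7 − 358) / (534374.7 − 207000) = 207000 × 534016.7 / 327374.7 ≈ 337660 mm ≈ 338 m.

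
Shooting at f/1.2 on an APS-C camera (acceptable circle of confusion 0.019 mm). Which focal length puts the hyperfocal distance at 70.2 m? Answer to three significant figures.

40.0 mm

From H = f²/(N·c) + f, with f ≪ H: f ≈ √(H·N·c) = √(70200 × 1.2 × 0.019) = √1600.6 ≈ 40.01 mm.
The +f correction barely moves this — solving exactly, f² + N·c·f − N·c·H = 0 ⇒ f = (−N·c + √((N·c)² + 4·N·c·H))/2 = (−0.0228 + √6402.2)/2 ≈ 39.996 mm, so f ≈ 40.0 mm.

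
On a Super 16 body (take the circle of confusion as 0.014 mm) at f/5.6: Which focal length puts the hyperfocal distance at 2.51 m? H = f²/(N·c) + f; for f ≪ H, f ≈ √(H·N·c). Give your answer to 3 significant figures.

From H = f²/(N·c) + f, with f ≪ H: f ≈ √(H·N·c) = √(2510 × 5.6 × 0.014) = √196.78 ≈ 14.03 mm.
The +f correction barely moves this — solving exactly, f² + N·c·f − N·c·H = 0 ⇒ f = (−N·c + √((N·c)² + 4·N·c·H))/2 = (−0.0784 + √787.14)/2 ≈ 13.989 mm, so f ≈ 14.0 mm.

14.0 mm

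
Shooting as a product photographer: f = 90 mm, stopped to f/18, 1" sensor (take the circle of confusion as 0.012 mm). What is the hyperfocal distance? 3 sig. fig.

Hyperfocal distance H = f²/(N·c) + f = 90²/(18 × 0.012) + 90 = 8100/0.216 + 90 ≈ 37590.0 mm ≈ 37.6 m.

37.6 m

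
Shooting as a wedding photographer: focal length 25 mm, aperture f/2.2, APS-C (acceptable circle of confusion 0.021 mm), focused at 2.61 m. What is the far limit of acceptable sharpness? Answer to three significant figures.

3.23 m

Hyperfocal distance H = f²/(N·c) + f = 25²/(2.2 × 0.021) + 25 = 625/0.0462 + 25 ≈ 13553.1 mm ≈ 13.55 m.
Far limit Df = s·(H − f)/(H − s) = 2610 × (13553.1 − 25) / (13553.1 − 2610) = 2610 × 13528.1 / 10943.1 ≈ 3226.5 mm ≈ 3.23 m.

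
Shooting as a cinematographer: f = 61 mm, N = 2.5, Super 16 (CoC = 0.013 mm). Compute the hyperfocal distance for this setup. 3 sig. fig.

115 m

Hyperfocal distance H = f²/(N·c) + f = 61²/(2.5 × 0.013) + 61 = 3721/0.0325 + 61 ≈ 114553.3 mm ≈ 115 m.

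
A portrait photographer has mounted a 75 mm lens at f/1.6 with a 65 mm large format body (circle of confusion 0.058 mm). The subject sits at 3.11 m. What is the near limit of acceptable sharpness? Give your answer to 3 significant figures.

Hyperfocal distance H = f²/(N·c) + f = 75²/(1.6 × 0.058) + 75 = 5625/0.0928 + 75 ≈ 60689.2 mm ≈ 60.69 m.
Near limit Dn = s·(H − f)/(H + s − 2f) = 3110 × (60689.2 − 75) / (60689.2 + 3110 − 2 × 75) = 3110 × 60614.2 / 63649.2 ≈ 2961.7 mm ≈ 2.96 m.

2.96 m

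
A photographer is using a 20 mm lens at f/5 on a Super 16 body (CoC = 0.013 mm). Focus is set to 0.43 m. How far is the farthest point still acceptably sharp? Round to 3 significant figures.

461 mm

Hyperfocal distance H = f²/(N·c) + f = 20²/(5 × 0.013) + 20 = 400/0.065 + 20 ≈ 6173.8 mm ≈ 6.174 m.
Far limit Df = s·(H − f)/(H − s) = 430 × (6173.8 − 20) / (6173.8 − 430) = 430 × 6153.8 / 5743.8 ≈ 460.69 mm.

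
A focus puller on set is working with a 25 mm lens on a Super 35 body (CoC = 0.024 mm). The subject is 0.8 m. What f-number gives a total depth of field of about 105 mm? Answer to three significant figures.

Write h = H − f = f²/(N·c). The thin-lens limits are Dn = s·h/(h + (s−f)) and Df = s·h/(h − (s−f)), so DoF = Df − Dn = 2·s·(s−f)·h / (h² − (s−f)²).
That is a quadratic in h: DoF·h² − 2·s·(s−f)·h − DoF·(s−f)² = 0 ⇒ h = (s−f)·(s + √(s² + DoF²)) / DoF = 775 × (800 + √(800² + 105²)) / 105 = 775 × (800 + 806.861) / 105 ≈ 11860 mm.
Then N = f²/(c·h) = 25² / (0.024 × 11860) = 625 / 284.64 ≈ 2.20.

f/2.20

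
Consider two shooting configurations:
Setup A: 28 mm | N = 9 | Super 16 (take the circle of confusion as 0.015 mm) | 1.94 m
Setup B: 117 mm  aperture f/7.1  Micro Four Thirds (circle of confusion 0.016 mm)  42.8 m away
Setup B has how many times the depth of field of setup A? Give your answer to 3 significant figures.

Setup A: H = 28²/(9×0.015) + 28 ≈ 5835.4 mm; DoF = Df − Dn = 2892.2 − 1459.5 ≈ 1432.7 mm.
Setup B: H = 117²/(7.1×0.016) + 117 ≈ 120618.8 mm; DoF = Df − Dn = 66275 − 31605 ≈ 34670 mm.
Ratio = 34670 / 1432.7 ≈ 24.2.

24.2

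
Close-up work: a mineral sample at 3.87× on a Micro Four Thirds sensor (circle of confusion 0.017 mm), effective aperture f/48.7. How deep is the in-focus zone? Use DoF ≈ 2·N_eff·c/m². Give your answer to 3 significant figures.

0.111 mm

At magnification m, DoF ≈ 2·N_eff·c/m² = 2 × 48.7 × 0.017 / 3.87² = 1.656 / 14.98 ≈ 0.111 mm.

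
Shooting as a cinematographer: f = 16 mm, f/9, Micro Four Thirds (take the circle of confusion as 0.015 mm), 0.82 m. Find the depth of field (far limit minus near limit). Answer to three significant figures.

0.848 m

Hyperfocal distance H = f²/(N·c) + f = 16²/(9 × 0.015) + 16 = 256/0.135 + 16 ≈ 1912.3 mm ≈ 1.912 m.
Near limit Dn = s·(H − f)/(H + s − 2f) = 820 × (1912.3 − 16) / (1912.3 + 820 − 2 × 16) = 820 × 1896.3 / 2700.3 ≈ 575.85 mm.
Far limit Df = s·(H − f)/(H − s) = 820 × (1912.3 − 16) / (1912.3 − 820) = 820 × 1896.3 / 1092.3 ≈ 1423.57 mm.
Depth of field = Df − Dn = 1423.57 − 575.85 ≈ 847.72 mm ≈ 0.848 m.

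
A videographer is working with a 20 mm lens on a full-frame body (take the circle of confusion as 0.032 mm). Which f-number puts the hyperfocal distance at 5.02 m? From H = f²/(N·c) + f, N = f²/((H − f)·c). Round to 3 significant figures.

Rearrange H = f²/(N·c) + f for N: N = f² / ((H − f)·c).
N = 20² / ((5020 − 20) × 0.032) = 400 / 160.0 ≈ 2.50.

f/2.50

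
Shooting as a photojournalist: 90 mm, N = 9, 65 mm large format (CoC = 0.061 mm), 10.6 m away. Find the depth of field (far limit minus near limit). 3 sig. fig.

30.7 m

Hyperfocal distance H = f²/(N·c) + f = 90²/(9 × 0.061) + 90 = 8100/0.549 + 90 ≈ 14844.1 mm ≈ 14.84 m.
Near limit Dn = s·(H − f)/(H + s − 2f) = 10600 × (14844.1 − 90) / (14844.1 + 10600 − 2 × 90) = 10600 × 14754.1 / 25264.1 ≈ 6190 mm.
Far limit Df = s·(H − f)/(H − s) = 10600 × (14844.1 − 90) / (14844.1 − 10600) = 10600 × 14754.1 / 4244.1 ≈ 36850 mm.
Depth of field = Df − Dn = 36850 − 6190 ≈ 30660 mm ≈ 30.7 m.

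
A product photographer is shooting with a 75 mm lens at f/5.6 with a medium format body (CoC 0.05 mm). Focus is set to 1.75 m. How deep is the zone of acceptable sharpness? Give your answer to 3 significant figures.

294 mm

Hyperfocal distance H = f²/(N·c) + f = 75²/(5.6 × 0.05) + 75 = 5625/0.28 + 75 ≈ 20164.3 mm ≈ 20.16 m.
Near limit Dn = s·(H − f)/(H + s − 2f) = 1750 × (20164.3 − 75) / (20164.3 + 1750 − 2 × 75) = 1750 × 20089.3 / 21764.3 ≈ 1615.32 mm.
Far limit Df = s·(H − f)/(H − s) = 1750 × (20164.3 − 75) / (20164.3 − 1750) = 1750 × 20089.3 / 18414.3 ≈ 1909.18 mm.
Depth of field = Df − Dn = 1909.18 − 1615.32 ≈ 293.86 mm.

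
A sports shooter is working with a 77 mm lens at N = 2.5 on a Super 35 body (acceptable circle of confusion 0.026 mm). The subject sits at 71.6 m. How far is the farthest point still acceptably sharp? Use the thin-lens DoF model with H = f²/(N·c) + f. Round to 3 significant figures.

Hyperfocal distance H = f²/(N·c) + f = 77²/(2.5 × 0.026) + 77 = 5929/0.065 + 77 ≈ 91292.4 mm ≈ 91.29 m.
Far limit Df = s·(H − f)/(H − s) = 71600 × (91292.4 − 77) / (91292.4 − 71600) = 71600 × 91215.4 / 19692.4 ≈ 331652 mm ≈ 332 m.

332 m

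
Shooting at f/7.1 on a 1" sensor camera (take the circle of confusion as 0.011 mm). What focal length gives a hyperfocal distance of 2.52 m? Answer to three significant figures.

14.0 mm

From H = f²/(N·c) + f, with f ≪ H: f ≈ √(H·N·c) = √(2520 × 7.1 × 0.011) = √196.81 ≈ 14.03 mm.
The +f correction barely moves this — solving exactly, f² + N·c·f − N·c·H = 0 ⇒ f = (−N·c + √((N·c)² + 4·N·c·H))/2 = (−0.0781 + √787.25)/2 ≈ 13.990 mm, so f ≈ 14.0 mm.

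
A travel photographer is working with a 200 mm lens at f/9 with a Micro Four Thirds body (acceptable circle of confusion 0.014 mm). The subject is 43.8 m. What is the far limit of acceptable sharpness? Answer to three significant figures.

Hyperfocal distance H = f²/(N·c) + f = 200²/(9 × 0.014) + 200 = 40000/0.126 + 200 ≈ 317660.3 mm ≈ 317.7 m.
Far limit Df = s·(H − f)/(H − s) = 43800 × (317660.3 − 200) / (317660.3 − 43800) = 43800 × 317460.3 / 273860.3 ≈ 50773 mm ≈ 50.8 m.

50.8 m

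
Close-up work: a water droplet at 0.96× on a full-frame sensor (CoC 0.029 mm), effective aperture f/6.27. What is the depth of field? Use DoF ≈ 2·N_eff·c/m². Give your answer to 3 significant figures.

At magnification m, DoF ≈ 2·N_eff·c/m² = 2 × 6.27 × 0.029 / 0.96² = 0.3637 / 0.9216 ≈ 0.395 mm.

0.395 mm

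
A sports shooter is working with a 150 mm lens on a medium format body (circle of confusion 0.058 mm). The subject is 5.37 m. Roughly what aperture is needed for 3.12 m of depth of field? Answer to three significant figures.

Write h = H − f = f²/(N·c). The thin-lens limits are Dn = s·h/(h + (s−f)) and Df = s·h/(h − (s−f)), so DoF = Df − Dn = 2·s·(s−f)·h / (h² − (s−f)²).
That is a quadratic in h: DoF·h² − 2·s·(s−f)·h − DoF·(s−f)² = 0 ⇒ h = (s−f)·(s + √(s² + DoF²)) / DoF = 5220 × (5370 + √(5370² + 3120²)) / 3120 = 5220 × (5370 + 6210.58) / 3120 ≈ 19375 mm.
Then N = f²/(c·h) = 150² / (0.058 × 19375) = 22500 / 1123.8 ≈ 20.

f/20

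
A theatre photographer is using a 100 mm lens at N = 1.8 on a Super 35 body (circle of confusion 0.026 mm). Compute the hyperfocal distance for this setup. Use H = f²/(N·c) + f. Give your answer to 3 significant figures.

Hyperfocal distance H = f²/(N·c) + f = 100²/(1.8 × 0.026) + 100 = 10000/0.0468 + 100 ≈ 213775.2 mm ≈ 214 m.

214 m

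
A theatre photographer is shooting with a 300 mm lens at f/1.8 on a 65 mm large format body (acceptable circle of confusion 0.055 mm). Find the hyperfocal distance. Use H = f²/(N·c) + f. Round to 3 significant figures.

909 m

Hyperfocal distance H = f²/(N·c) + f = 300²/(1.8 × 0.055) + 300 = 90000/0.099 + 300 ≈ 909390.9 mm ≈ 909 m.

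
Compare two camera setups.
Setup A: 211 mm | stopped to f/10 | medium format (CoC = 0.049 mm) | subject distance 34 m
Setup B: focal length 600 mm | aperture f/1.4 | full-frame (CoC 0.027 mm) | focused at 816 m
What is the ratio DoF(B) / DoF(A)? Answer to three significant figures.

4.80

Setup A: H = 211²/(10×0.049) + 211 ≈ 91070.2 mm; DoF = Df − Dn = 54130 − 24783 ≈ 29347 mm.
Setup B: H = 600²/(1.4×0.027) + 600 ≈ 9524409.5 mm; DoF = Df − Dn = 892405 − 751646 ≈ 140759 mm.
Ratio = 140759 / 29347 ≈ 4.80.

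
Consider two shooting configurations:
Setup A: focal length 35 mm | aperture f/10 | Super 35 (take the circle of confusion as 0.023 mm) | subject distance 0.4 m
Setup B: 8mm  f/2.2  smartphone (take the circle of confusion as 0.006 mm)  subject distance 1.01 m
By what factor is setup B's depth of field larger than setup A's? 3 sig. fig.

7.92

Setup A: H = 35²/(10×0.023) + 35 ≈ 5361.1 mm; DoF = Df − Dn = 429.429 − 374.346 ≈ 55.083 mm.
Setup B: H = 8²/(2.2×0.006) + 8 ≈ 4856.5 mm; DoF = Df − Dn = 1273.10 − 837.02 ≈ 436.08 mm.
Ratio = 436.08 / 55.083 ≈ 7.92.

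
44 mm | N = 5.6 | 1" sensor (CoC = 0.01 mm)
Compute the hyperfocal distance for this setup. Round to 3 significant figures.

Hyperfocal distance H = f²/(N·c) + f = 44²/(5.6 × 0.01) + 44 = 1936/0.056 + 44 ≈ 34615.4 mm ≈ 34.6 m.

34.6 m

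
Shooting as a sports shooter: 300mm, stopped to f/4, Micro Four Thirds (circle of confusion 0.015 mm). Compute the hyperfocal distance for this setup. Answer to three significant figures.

Hyperfocal distance H = f²/(N·c) + f = 300²/(4 × 0.015) + 300 = 90000/0.06 + 300 ≈ 1500300.0 mm ≈ 1500 m.

1500 m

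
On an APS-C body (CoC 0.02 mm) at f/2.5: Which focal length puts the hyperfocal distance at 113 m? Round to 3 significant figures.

75.1 mm

From H = f²/(N·c) + f, with f ≪ H: f ≈ √(H·N·c) = √(113000 × 2.5 × 0.02) = √5650.0 ≈ 75.17 mm.
Exact: f² + N·c·f − N·c·H = 0 ⇒ f = (−N·c + √((N·c)² + 4·N·c·H))/2 = (−0.05 + √22600)/2 ≈ 75.141 mm ≈ 75.1 mm.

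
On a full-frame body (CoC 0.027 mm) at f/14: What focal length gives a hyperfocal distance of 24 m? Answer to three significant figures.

From H = f²/(N·c) + f, with f ≪ H: f ≈ √(H·N·c) = √(24000 × 14 × 0.027) = √9072.0 ≈ 95.25 mm.
Exact: f² + N·c·f − N·c·H = 0 ⇒ f = (−N·c + √((N·c)² + 4·N·c·H))/2 = (−0.378 + √36288)/2 ≈ 95.058 mm ≈ 95.1 mm.

95.1 mm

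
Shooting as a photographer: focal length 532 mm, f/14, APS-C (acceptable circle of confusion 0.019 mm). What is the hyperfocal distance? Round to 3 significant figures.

Hyperfocal distance H = f²/(N·c) + f = 532²/(14 × 0.019) + 532 = 283024/0.266 + 532 ≈ 1064532.0 mm ≈ 1060 m.

1060 m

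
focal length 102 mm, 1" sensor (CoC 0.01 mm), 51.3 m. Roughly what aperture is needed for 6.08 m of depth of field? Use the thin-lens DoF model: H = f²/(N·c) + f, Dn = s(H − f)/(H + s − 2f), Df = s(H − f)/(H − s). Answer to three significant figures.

f/1.20

Write h = H − f = f²/(N·c). The thin-lens limits are Dn = s·h/(h + (s−f)) and Df = s·h/(h − (s−f)), so DoF = Df − Dn = 2·s·(s−f)·h / (h² − (s−f)²).
That is a quadratic in h: DoF·h² − 2·s·(s−f)·h − DoF·(s−f)² = 0 ⇒ h = (s−f)·(s + √(s² + DoF²)) / DoF = 51198 × (51300 + √(51300² + 6080²)) / 6080 = 51198 × (51300 + 51659.0) / 6080 ≈ 866990 mm.
Then N = f²/(c·h) = 102² / (0.01 × 866990) = 10404 / 8669.9 ≈ 1.20.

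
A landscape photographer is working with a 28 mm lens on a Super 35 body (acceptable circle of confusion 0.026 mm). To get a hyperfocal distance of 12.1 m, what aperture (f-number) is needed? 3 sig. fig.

f/2.50

Rearrange H = f²/(N·c) + f for N: N = f² / ((H − f)·c).
N = 28² / ((12100 − 28) × 0.026) = 784 / 313.9 ≈ 2.50.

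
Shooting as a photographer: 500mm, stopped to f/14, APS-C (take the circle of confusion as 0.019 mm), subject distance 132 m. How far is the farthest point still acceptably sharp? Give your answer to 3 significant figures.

Hyperfocal distance H = f²/(N·c) + f = 500²/(14 × 0.019) + 500 = 250000/0.266 + 500 ≈ 940349.6 mm ≈ 940.3 m.
Far limit Df = s·(H − f)/(H − s) = 132000 × (940349.6 − 500) / (940349.6 − 132000) = 132000 × 939849.6 / 808349.6 ≈ 153473 mm ≈ 153 m.

153 m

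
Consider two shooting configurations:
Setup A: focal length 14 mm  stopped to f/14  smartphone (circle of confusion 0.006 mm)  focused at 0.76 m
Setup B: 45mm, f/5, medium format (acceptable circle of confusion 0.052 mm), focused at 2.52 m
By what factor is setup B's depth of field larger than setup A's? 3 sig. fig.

3.29

Setup A: H = 14²/(14×0.006) + 14 ≈ 2347.3 mm; DoF = Df − Dn = 1117.18 − 575.88 ≈ 541.30 mm.
Setup B: H = 45²/(5×0.052) + 45 ≈ 7833.5 mm; DoF = Df − Dn = 3693.8 − 1912.3 ≈ 1781.5 mm.
Ratio = 1781.5 / 541.30 ≈ 3.29.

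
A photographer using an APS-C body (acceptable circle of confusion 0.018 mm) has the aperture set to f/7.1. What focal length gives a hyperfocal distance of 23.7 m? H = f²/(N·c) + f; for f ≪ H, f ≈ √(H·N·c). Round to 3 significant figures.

55.0 mm

From H = f²/(N·c) + f, with f ≪ H: f ≈ √(H·N·c) = √(23700 × 7.1 × 0.018) = √3028.9 ≈ 55.04 mm.
The +f correction barely moves this — solving exactly, f² + N·c·f − N·c·H = 0 ⇒ f = (−N·c + √((N·c)² + 4·N·c·H))/2 = (−0.1278 + √12115)/2 ≈ 54.971 mm, so f ≈ 55.0 mm.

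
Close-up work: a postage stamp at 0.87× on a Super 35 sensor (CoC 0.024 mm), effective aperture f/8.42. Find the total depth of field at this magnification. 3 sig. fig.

At magnification m, DoF ≈ 2·N_eff·c/m² = 2 × 8.42 × 0.024 / 0.87² = 0.4042 / 0.7569 ≈ 0.534 mm.

0.534 mm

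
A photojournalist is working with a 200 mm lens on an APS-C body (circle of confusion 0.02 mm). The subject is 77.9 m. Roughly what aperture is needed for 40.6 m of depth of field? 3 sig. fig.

Write h = H − f = f²/(N·c). The thin-lens limits are Dn = s·h/(h + (s−f)) and Df = s·h/(h − (s−f)), so DoF = Df − Dn = 2·s·(s−f)·h / (h² − (s−f)²).
That is a quadratic in h: DoF·h² − 2·s·(s−f)·h − DoF·(s−f)² = 0 ⇒ h = (s−f)·(s + √(s² + DoF²)) / DoF = 77700 × (77900 + √(77900² + 40600²)) / 40600 = 77700 × (77900 + 87845.1) / 40600 ≈ 317202 mm.
Then N = f²/(c·h) = 200² / (0.02 × 317202) = 40000 / 6344.0 ≈ 6.31.

f/6.31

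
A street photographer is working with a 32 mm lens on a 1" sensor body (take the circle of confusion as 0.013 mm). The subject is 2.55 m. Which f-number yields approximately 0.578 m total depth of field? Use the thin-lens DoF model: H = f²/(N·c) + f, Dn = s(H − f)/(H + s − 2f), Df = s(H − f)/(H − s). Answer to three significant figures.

f/3.50

Write h = H − f = f²/(N·c). The thin-lens limits are Dn = s·h/(h + (s−f)) and Df = s·h/(h − (s−f)), so DoF = Df − Dn = 2·s·(s−f)·h / (h² − (s−f)²).
That is a quadratic in h: DoF·h² − 2·s·(s−f)·h − DoF·(s−f)² = 0 ⇒ h = (s−f)·(s + √(s² + DoF²)) / DoF = 2518 × (2550 + √(2550² + 578²)) / 578 = 2518 × (2550 + 2614.69) / 578 ≈ 22499 mm.
Then N = f²/(c·h) = 32² / (0.013 × 22499) = 1024 / 292.49 ≈ 3.50.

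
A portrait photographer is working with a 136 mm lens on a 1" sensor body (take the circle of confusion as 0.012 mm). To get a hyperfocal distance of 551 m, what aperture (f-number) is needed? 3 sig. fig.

f/2.80

Rearrange H = f²/(N·c) + f for N: N = f² / ((H − f)·c).
N = 136² / ((551000 − 136) × 0.012) = 18496 / 6610 ≈ 2.80.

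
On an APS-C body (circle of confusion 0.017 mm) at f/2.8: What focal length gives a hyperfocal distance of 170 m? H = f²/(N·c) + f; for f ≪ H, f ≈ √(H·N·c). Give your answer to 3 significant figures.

89.9 mm

From H = f²/(N·c) + f, with f ≪ H: f ≈ √(H·N·c) = √(170000 × 2.8 × 0.017) = √8092.0 ≈ 89.96 mm.
Exact: f² + N·c·f − N·c·H = 0 ⇒ f = (−N·c + √((N·c)² + 4·N·c·H))/2 = (−0.0476 + √32368)/2 ≈ 89.932 mm ≈ 89.9 mm.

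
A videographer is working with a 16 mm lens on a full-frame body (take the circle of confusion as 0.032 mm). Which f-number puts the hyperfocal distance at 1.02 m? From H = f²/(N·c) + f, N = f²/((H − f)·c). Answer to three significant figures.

f/7.97

Rearrange H = f²/(N·c) + f for N: N = f² / ((H − f)·c).
N = 16² / ((1020 − 16) × 0.032) = 256 / 32.13 ≈ 7.97.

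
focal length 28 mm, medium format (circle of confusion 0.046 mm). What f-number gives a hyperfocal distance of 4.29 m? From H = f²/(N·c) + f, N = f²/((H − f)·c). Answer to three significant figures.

Rearrange H = f²/(N·c) + f for N: N = f² / ((H − f)·c).
N = 28² / ((4290 − 28) × 0.046) = 784 / 196.1 ≈ 4.

f/4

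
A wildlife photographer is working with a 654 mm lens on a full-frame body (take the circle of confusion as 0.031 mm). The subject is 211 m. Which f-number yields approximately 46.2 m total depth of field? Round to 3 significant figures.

f/7.10

Write h = H − f = f²/(N·c). The thin-lens limits are Dn = s·h/(h + (s−f)) and Df = s·h/(h − (s−f)), so DoF = Df − Dn = 2·s·(s−f)·h / (h² − (s−f)²).
That is a quadratic in h: DoF·h² − 2·s·(s−f)·h − DoF·(s−f)² = 0 ⇒ h = (s−f)·(s + √(s² + DoF²)) / DoF = 210346 × (211000 + √(211000² + 46200²)) / 46200 = 210346 × (211000 + 215999) / 46200 ≈ 1944101 mm.
Then N = f²/(c·h) = 654² / (0.031 × 1944101) = 427716 / 60267 ≈ 7.10.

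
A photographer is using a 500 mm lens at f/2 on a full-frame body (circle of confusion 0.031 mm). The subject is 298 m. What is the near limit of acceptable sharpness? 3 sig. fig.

278 m

Hyperfocal distance H = f²/(N·c) + f = 500²/(2 × 0.031) + 500 = 250000/0.062 + 500 ≈ 4032758.1 mm ≈ 4033 m.
Near limit Dn = s·(H − f)/(H + s − 2f) = 298000 × (4032758.1 − 500) / (4032758.1 + 298000 − 2 × 500) = 298000 × 4032258.1 / 4329758.1 ≈ 277524 mm ≈ 278 m.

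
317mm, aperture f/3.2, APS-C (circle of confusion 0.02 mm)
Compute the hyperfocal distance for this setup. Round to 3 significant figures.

Hyperfocal distance H = f²/(N·c) + f = 317²/(3.2 × 0.02) + 317 = 100489/0.064 + 317 ≈ 1570457.6 mm ≈ 1570 m.

1570 m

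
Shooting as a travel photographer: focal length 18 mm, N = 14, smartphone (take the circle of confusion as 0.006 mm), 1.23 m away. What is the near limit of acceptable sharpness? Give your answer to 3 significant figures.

Hyperfocal distance H = f²/(N·c) + f = 18²/(14 × 0.006) + 18 = 324/0.084 + 18 ≈ 3875.1 mm ≈ 3.875 m.
Near limit Dn = s·(H − f)/(H + s − 2f) = 1230 × (3875.1 − 18) / (3875.1 + 1230 − 2 × 18) = 1230 × 3857.1 / 5069.1 ≈ 935.91 mm ≈ 0.936 m.

0.936 m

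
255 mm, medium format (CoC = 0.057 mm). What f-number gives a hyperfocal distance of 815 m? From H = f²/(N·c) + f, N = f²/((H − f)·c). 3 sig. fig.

f/1.40

Rearrange H = f²/(N·c) + f for N: N = f² / ((H − f)·c).
N = 255² / ((815000 − 255) × 0.057) = 65025 / 46440 ≈ 1.40.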